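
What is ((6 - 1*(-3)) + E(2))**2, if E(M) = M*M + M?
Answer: 225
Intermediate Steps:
E(M) = M + M**2 (E(M) = M**2 + M = M + M**2)
((6 - 1*(-3)) + E(2))**2 = ((6 - 1*(-3)) + 2*(1 + 2))**2 = ((6 + 3) + 2*3)**2 = (9 + 6)**2 = 15**2 = 225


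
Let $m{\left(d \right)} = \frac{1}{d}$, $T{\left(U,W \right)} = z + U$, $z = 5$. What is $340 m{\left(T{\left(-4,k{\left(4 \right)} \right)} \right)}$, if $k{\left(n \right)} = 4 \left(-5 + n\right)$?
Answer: $340$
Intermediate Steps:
$k{\left(n \right)} = -20 + 4 n$
$T{\left(U,W \right)} = 5 + U$
$340 m{\left(T{\left(-4,k{\left(4 \right)} \right)} \right)} = \frac{340}{5 - 4} = \frac{340}{1} = 340 \cdot 1 = 340$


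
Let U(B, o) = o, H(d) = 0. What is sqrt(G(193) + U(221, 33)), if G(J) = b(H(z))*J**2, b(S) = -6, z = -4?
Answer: 3*I*sqrt(24829) ≈ 472.72*I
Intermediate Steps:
G(J) = -6*J**2
sqrt(G(193) + U(221, 33)) = sqrt(-6*193**2 + 33) = sqrt(-6*37249 + 33) = sqrt(-223494 + 33) = sqrt(-223461) = 3*I*sqrt(24829)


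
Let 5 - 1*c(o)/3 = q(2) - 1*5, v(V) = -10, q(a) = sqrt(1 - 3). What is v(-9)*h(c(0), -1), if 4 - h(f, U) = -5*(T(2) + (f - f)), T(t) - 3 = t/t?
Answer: -240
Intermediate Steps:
q(a) = I*sqrt(2) (q(a) = sqrt(-2) = I*sqrt(2))
c(o) = 30 - 3*I*sqrt(2) (c(o) = 15 - 3*(I*sqrt(2) - 1*5) = 15 - 3*(I*sqrt(2) - 5) = 15 - 3*(-5 + I*sqrt(2)) = 15 + (15 - 3*I*sqrt(2)) = 30 - 3*I*sqrt(2))
T(t) = 4 (T(t) = 3 + t/t = 3 + 1 = 4)
h(f, U) = 24 (h(f, U) = 4 - (-5)*(4 + (f - f)) = 4 - (-5)*(4 + 0) = 4 - (-5)*4 = 4 - 1*(-20) = 4 + 20 = 24)
v(-9)*h(c(0), -1) = -10*24 = -240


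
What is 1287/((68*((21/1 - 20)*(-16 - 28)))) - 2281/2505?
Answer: -913517/681360 ≈ -1.3407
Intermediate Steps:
1287/((68*((21/1 - 20)*(-16 - 28)))) - 2281/2505 = 1287/((68*((21*1 - 20)*(-44)))) - 2281*1/2505 = 1287/((68*((21 - 20)*(-44)))) - 2281/2505 = 1287/((68*(1*(-44)))) - 2281/2505 = 1287/((68*(-44))) - 2281/2505 = 1287/(-2992) - 2281/2505 = 1287*(-1/2992) - 2281/2505 = -117/272 - 2281/2505 = -913517/681360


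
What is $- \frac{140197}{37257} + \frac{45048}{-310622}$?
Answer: $- \frac{22613312935}{5786421927} \approx -3.908$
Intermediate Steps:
$- \frac{140197}{37257} + \frac{45048}{-310622} = \left(-140197\right) \frac{1}{37257} + 45048 \left(- \frac{1}{310622}\right) = - \frac{140197}{37257} - \frac{22524}{155311} = - \frac{22613312935}{5786421927}$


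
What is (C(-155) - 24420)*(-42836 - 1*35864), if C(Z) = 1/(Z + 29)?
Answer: 121076841350/63 ≈ 1.9219e+9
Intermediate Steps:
C(Z) = 1/(29 + Z)
(C(-155) - 24420)*(-42836 - 1*35864) = (1/(29 - 155) - 24420)*(-42836 - 1*35864) = (1/(-126) - 24420)*(-42836 - 35864) = (-1/126 - 24420)*(-78700) = -3076921/126*(-78700) = 121076841350/63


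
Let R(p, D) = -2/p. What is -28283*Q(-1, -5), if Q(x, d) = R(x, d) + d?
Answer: 84849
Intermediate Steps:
Q(x, d) = d - 2/x (Q(x, d) = -2/x + d = d - 2/x)
-28283*Q(-1, -5) = -28283*(-5 - 2/(-1)) = -28283*(-5 - 2*(-1)) = -28283*(-5 + 2) = -28283*(-3) = 84849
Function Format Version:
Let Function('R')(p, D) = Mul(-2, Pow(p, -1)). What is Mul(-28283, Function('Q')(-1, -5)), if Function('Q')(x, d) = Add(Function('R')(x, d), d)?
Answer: 84849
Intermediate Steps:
Function('Q')(x, d) = Add(d, Mul(-2, Pow(x, -1))) (Function('Q')(x, d) = Add(Mul(-2, Pow(x, -1)), d) = Add(d, Mul(-2, Pow(x, -1))))
Mul(-28283, Function('Q')(-1, -5)) = Mul(-28283, Add(-5, Mul(-2, Pow(-1, -1)))) = Mul(-28283, Add(-5, Mul(-2, -1))) = Mul(-28283, Add(-5, 2)) = Mul(-28283, -3) = 84849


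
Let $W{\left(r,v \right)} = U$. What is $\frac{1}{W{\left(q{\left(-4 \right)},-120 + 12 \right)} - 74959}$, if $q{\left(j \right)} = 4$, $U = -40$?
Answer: $- \frac{1}{74999} \approx -1.3334 \cdot 10^{-5}$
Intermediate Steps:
$W{\left(r,v \right)} = -40$
$\frac{1}{W{\left(q{\left(-4 \right)},-120 + 12 \right)} - 74959} = \frac{1}{-40 - 74959} = \frac{1}{-74999} = - \frac{1}{74999}$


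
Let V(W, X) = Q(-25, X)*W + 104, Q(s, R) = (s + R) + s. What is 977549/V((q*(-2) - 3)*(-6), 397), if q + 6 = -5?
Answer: -977549/39454 ≈ -24.777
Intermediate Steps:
q = -11 (q = -6 - 5 = -11)
Q(s, R) = R + 2*s (Q(s, R) = (R + s) + s = R + 2*s)
V(W, X) = 104 + W*(-50 + X) (V(W, X) = (X + 2*(-25))*W + 104 = (X - 50)*W + 104 = (-50 + X)*W + 104 = W*(-50 + X) + 104 = 104 + W*(-50 + X))
977549/V((q*(-2) - 3)*(-6), 397) = 977549/(104 + ((-11*(-2) - 3)*(-6))*(-50 + 397)) = 977549/(104 + ((22 - 3)*(-6))*347) = 977549/(104 + (19*(-6))*347) = 977549/(104 - 114*347) = 977549/(104 - 39558) = 977549/(-39454) = 977549*(-1/39454) = -977549/39454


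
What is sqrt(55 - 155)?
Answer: 10*I ≈ 10.0*I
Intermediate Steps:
sqrt(55 - 155) = sqrt(-100) = 10*I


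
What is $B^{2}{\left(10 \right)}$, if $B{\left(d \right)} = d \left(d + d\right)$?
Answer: $40000$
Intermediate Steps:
$B{\left(d \right)} = 2 d^{2}$ ($B{\left(d \right)} = d 2 d = 2 d^{2}$)
$B^{2}{\left(10 \right)} = \left(2 \cdot 10^{2}\right)^{2} = \left(2 \cdot 100\right)^{2} = 200^{2} = 40000$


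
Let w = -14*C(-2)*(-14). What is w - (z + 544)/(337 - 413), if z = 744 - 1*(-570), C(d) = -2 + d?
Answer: -28863/38 ≈ -759.55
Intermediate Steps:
z = 1314 (z = 744 + 570 = 1314)
w = -784 (w = -14*(-2 - 2)*(-14) = -14*(-4)*(-14) = 56*(-14) = -784)
w - (z + 544)/(337 - 413) = -784 - (1314 + 544)/(337 - 413) = -784 - 1858/(-76) = -784 - 1858*(-1)/76 = -784 - 1*(-929/38) = -784 + 929/38 = -28863/38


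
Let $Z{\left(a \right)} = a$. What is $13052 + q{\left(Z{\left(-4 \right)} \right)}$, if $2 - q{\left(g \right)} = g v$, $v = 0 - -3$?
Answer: $13066$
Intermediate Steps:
$v = 3$ ($v = 0 + 3 = 3$)
$q{\left(g \right)} = 2 - 3 g$ ($q{\left(g \right)} = 2 - g 3 = 2 - 3 g$)
$13052 + q{\left(Z{\left(-4 \right)} \right)} = 13052 + \left(2 - -12\right) = 13052 + \left(2 + 12\right) = 13052 + 14 = 13066$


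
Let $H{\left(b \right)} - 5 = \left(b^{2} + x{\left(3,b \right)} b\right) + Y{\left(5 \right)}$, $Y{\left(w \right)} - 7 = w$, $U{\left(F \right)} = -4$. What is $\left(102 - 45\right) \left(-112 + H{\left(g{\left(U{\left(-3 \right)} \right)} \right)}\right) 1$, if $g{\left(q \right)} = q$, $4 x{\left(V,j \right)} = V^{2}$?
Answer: $-5016$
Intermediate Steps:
$x{\left(V,j \right)} = \frac{V^{2}}{4}$
$Y{\left(w \right)} = 7 + w$
$H{\left(b \right)} = 17 + b^{2} + \frac{9 b}{4}$ ($H{\left(b \right)} = 5 + \left(\left(b^{2} + \frac{3^{2}}{4} b\right) + \left(7 + 5\right)\right) = 5 + \left(\left(b^{2} + \frac{1}{4} \cdot 9 b\right) + 12\right) = 5 + \left(\left(b^{2} + \frac{9 b}{4}\right) + 12\right) = 5 + \left(12 + b^{2} + \frac{9 b}{4}\right) = 17 + b^{2} + \frac{9 b}{4}$)
$\left(102 - 45\right) \left(-112 + H{\left(g{\left(U{\left(-3 \right)} \right)} \right)}\right) 1 = \left(102 - 45\right) \left(-112 + \left(17 + \left(-4\right)^{2} + \frac{9}{4} \left(-4\right)\right)\right) 1 = 57 \left(-112 + \left(17 + 16 - 9\right)\right) 1 = 57 \left(-112 + 24\right) 1 = 57 \left(-88\right) 1 = \left(-5016\right) 1 = -5016$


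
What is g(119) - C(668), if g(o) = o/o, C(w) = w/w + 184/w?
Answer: -46/167 ≈ -0.27545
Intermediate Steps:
C(w) = 1 + 184/w
g(o) = 1
g(119) - C(668) = 1 - (184 + 668)/668 = 1 - 852/668 = 1 - 1*213/167 = 1 - 213/167 = -46/167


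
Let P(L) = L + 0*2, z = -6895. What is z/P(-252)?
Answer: 985/36 ≈ 27.361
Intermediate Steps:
P(L) = L (P(L) = L + 0 = L)
z/P(-252) = -6895/(-252) = -6895*(-1/252) = 985/36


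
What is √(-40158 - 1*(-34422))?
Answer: 2*I*√1434 ≈ 75.736*I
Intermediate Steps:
√(-40158 - 1*(-34422)) = √(-40158 + 34422) = √(-5736) = 2*I*√1434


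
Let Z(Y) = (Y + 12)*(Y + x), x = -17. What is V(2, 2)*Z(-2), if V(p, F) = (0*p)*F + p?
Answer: -380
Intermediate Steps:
V(p, F) = p (V(p, F) = 0*F + p = 0 + p = p)
Z(Y) = (-17 + Y)*(12 + Y) (Z(Y) = (Y + 12)*(Y - 17) = (12 + Y)*(-17 + Y) = (-17 + Y)*(12 + Y))
V(2, 2)*Z(-2) = 2*(-204 + (-2)² - 5*(-2)) = 2*(-204 + 4 + 10) = 2*(-190) = -380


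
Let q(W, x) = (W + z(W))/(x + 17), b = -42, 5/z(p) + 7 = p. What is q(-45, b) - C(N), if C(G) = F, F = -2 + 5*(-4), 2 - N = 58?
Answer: 6189/260 ≈ 23.804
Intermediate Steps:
z(p) = 5/(-7 + p)
q(W, x) = (W + 5/(-7 + W))/(17 + x) (q(W, x) = (W + 5/(-7 + W))/(x + 17) = (W + 5/(-7 + W))/(17 + x))
N = -56 (N = 2 - 1*58 = 2 - 58 = -56)
F = -22 (F = -2 - 20 = -22)
C(G) = -22
q(-45, b) - C(N) = (5 - 45*(-7 - 45))/((-7 - 45)*(17 - 42)) - 1*(-22) = (5 - 45*(-52))/(-52*(-25)) + 22 = -1/52*(-1/25)*(5 + 2340) + 22 = -1/52*(-1/25)*2345 + 22 = 469/260 + 22 = 6189/260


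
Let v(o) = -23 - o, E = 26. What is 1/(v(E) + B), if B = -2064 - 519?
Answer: -1/2632 ≈ -0.00037994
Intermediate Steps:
B = -2583
1/(v(E) + B) = 1/((-23 - 1*26) - 2583) = 1/((-23 - 26) - 2583) = 1/(-49 - 2583) = 1/(-2632) = -1/2632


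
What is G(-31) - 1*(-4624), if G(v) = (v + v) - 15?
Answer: 4547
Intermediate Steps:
G(v) = -15 + 2*v (G(v) = 2*v - 15 = -15 + 2*v)
G(-31) - 1*(-4624) = (-15 + 2*(-31)) - 1*(-4624) = (-15 - 62) + 4624 = -77 + 4624 = 4547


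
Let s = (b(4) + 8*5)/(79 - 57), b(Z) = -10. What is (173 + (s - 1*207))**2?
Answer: 128881/121 ≈ 1065.1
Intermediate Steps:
s = 15/11 (s = (-10 + 8*5)/(79 - 57) = (-10 + 40)/22 = 30*(1/22) = 15/11 ≈ 1.3636)
(173 + (s - 1*207))**2 = (173 + (15/11 - 1*207))**2 = (173 + (15/11 - 207))**2 = (173 - 2262/11)**2 = (-359/11)**2 = 128881/121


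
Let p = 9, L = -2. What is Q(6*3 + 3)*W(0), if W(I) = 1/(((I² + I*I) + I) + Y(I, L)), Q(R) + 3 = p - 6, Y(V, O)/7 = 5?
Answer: 0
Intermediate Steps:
Y(V, O) = 35 (Y(V, O) = 7*5 = 35)
Q(R) = 0 (Q(R) = -3 + (9 - 6) = -3 + 3 = 0)
W(I) = 1/(35 + I + 2*I²) (W(I) = 1/(((I² + I*I) + I) + 35) = 1/(((I² + I²) + I) + 35) = 1/((2*I² + I) + 35) = 1/((I + 2*I²) + 35) = 1/(35 + I + 2*I²))
Q(6*3 + 3)*W(0) = 0/(35 + 0 + 2*0²) = 0/(35 + 0 + 2*0) = 0/(35 + 0 + 0) = 0/35 = 0*(1/35) = 0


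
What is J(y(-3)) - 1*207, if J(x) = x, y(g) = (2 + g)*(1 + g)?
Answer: -205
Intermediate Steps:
y(g) = (1 + g)*(2 + g)
J(y(-3)) - 1*207 = (2 + (-3)**2 + 3*(-3)) - 1*207 = (2 + 9 - 9) - 207 = 2 - 207 = -205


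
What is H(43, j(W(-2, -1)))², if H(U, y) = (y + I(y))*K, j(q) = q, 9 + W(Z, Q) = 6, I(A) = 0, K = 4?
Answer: 144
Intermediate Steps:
W(Z, Q) = -3 (W(Z, Q) = -9 + 6 = -3)
H(U, y) = 4*y (H(U, y) = (y + 0)*4 = y*4 = 4*y)
H(43, j(W(-2, -1)))² = (4*(-3))² = (-12)² = 144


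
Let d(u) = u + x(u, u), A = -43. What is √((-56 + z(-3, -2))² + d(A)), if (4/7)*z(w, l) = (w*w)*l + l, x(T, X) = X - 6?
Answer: √8189 ≈ 90.493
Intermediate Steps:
x(T, X) = -6 + X
z(w, l) = 7*l/4 + 7*l*w²/4 (z(w, l) = 7*((w*w)*l + l)/4 = 7*(w²*l + l)/4 = 7*(l*w² + l)/4 = 7*(l + l*w²)/4 = 7*l/4 + 7*l*w²/4)
d(u) = -6 + 2*u (d(u) = u + (-6 + u) = -6 + 2*u)
√((-56 + z(-3, -2))² + d(A)) = √((-56 + (7/4)*(-2)*(1 + (-3)²))² + (-6 + 2*(-43))) = √((-56 + (7/4)*(-2)*(1 + 9))² + (-6 - 86)) = √((-56 + (7/4)*(-2)*10)² - 92) = √((-56 - 35)² - 92) = √((-91)² - 92) = √(8281 - 92) = √8189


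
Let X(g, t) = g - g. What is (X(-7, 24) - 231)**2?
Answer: 53361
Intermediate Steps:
X(g, t) = 0
(X(-7, 24) - 231)**2 = (0 - 231)**2 = (-231)**2 = 53361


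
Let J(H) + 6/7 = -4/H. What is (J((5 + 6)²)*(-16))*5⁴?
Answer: 7540000/847 ≈ 8902.0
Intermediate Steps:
J(H) = -6/7 - 4/H
(J((5 + 6)²)*(-16))*5⁴ = ((-6/7 - 4/(5 + 6)²)*(-16))*5⁴ = ((-6/7 - 4/(11²))*(-16))*625 = ((-6/7 - 4/121)*(-16))*625 = -754/847*(-16)*625 = (12064/847)*625 = 7540000/847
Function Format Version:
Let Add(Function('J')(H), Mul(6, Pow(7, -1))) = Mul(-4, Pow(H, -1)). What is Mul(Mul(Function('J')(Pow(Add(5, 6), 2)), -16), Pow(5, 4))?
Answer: Rational(7540000, 847) ≈ 8902.0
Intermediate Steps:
Function('J')(H) = Add(Rational(-6, 7), Mul(-4, Pow(H, -1)))
Mul(Mul(Function('J')(Pow(Add(5, 6), 2)), -16), Pow(5, 4)) = Mul(Mul(Add(Rational(-6, 7), Mul(-4, Pow(Pow(Add(5, 6), 2), -1))), -16), Pow(5, 4)) = Mul(Mul(Add(Rational(-6, 7), Mul(-4, Pow(Pow(11, 2), -1))), -16), 625) = Mul(Mul(Add(Rational(-6, 7), Mul(-4, Pow(121, -1))), -16), 625) = Mul(Mul(Add(Rational(-6, 7), Mul(-4, Rational(1, 121))), -16), 625) = Mul(Mul(Add(Rational(-6, 7), Rational(-4, 121)), -16), 625) = Mul(Mul(Rational(-754, 847), -16), 625) = Mul(Rational(12064, 847), 625) = Rational(7540000, 847)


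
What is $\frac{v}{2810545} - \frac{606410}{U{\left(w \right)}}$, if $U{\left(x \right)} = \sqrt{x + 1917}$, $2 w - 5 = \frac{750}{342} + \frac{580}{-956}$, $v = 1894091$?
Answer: $\frac{1894091}{2810545} - \frac{606410 \sqrt{1425519084522}}{52320307} \approx -13838.0$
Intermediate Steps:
$w = \frac{89725}{27246}$ ($w = \frac{5}{2} + \frac{\frac{750}{342} + \frac{580}{-956}}{2} = \frac{5}{2} + \frac{750 \cdot \frac{1}{342} + 580 \left(- \frac{1}{956}\right)}{2} = \frac{5}{2} + \frac{\frac{125}{57} - \frac{145}{239}}{2} = \frac{5}{2} + \frac{1}{2} \cdot \frac{21610}{13623} = \frac{5}{2} + \frac{10805}{13623} = \frac{89725}{27246} \approx 3.2931$)
$U{\left(x \right)} = \sqrt{1917 + x}$
$\frac{v}{2810545} - \frac{606410}{U{\left(w \right)}} = \frac{1894091}{2810545} - \frac{606410}{\sqrt{1917 + \frac{89725}{27246}}} = 1894091 \cdot \frac{1}{2810545} - \frac{606410}{\sqrt{\frac{52320307}{27246}}} = \frac{1894091}{2810545} - \frac{606410}{\frac{1}{27246} \sqrt{1425519084522}} = \frac{1894091}{2810545} - 606410 \frac{\sqrt{1425519084522}}{52320307} = \frac{1894091}{2810545} - \frac{606410 \sqrt{1425519084522}}{52320307}$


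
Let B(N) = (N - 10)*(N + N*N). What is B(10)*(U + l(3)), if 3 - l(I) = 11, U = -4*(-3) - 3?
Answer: 0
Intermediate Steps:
U = 9 (U = 12 - 3 = 9)
l(I) = -8 (l(I) = 3 - 1*11 = 3 - 11 = -8)
B(N) = (-10 + N)*(N + N²)
B(10)*(U + l(3)) = (10*(-10 + 10² - 9*10))*(9 - 8) = (10*(-10 + 100 - 90))*1 = (10*0)*1 = 0*1 = 0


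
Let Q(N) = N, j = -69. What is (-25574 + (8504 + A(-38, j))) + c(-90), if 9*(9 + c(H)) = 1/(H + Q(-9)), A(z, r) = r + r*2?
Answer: -15401827/891 ≈ -17286.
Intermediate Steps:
A(z, r) = 3*r (A(z, r) = r + 2*r = 3*r)
c(H) = -9 + 1/(9*(-9 + H)) (c(H) = -9 + 1/(9*(H - 9)) = -9 + 1/(9*(-9 + H)))
(-25574 + (8504 + A(-38, j))) + c(-90) = (-25574 + (8504 + 3*(-69))) + (730 - 81*(-90))/(9*(-9 - 90)) = (-25574 + (8504 - 207)) + (⅑)*(730 + 7290)/(-99) = (-25574 + 8297) + (⅑)*(-1/99)*8020 = -17277 - 8020/891 = -15401827/891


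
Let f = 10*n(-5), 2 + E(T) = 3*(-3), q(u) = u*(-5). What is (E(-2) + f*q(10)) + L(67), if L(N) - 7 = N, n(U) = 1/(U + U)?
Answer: 113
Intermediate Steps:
n(U) = 1/(2*U)
q(u) = -5*u
E(T) = -11 (E(T) = -2 + 3*(-3) = -2 - 9 = -11)
L(N) = 7 + N
f = -1 (f = 10*((½)/(-5)) = 10*((½)*(-⅕)) = 10*(-⅒) = -1)
(E(-2) + f*q(10)) + L(67) = (-11 - (-5)*10) + (7 + 67) = (-11 - 1*(-50)) + 74 = (-11 + 50) + 74 = 39 + 74 = 113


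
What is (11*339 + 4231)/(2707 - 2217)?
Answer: 796/49 ≈ 16.245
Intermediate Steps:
(11*339 + 4231)/(2707 - 2217) = (3729 + 4231)/490 = 7960*(1/490) = 796/49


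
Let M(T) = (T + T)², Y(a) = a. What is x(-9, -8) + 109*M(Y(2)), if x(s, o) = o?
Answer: 1736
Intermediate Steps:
M(T) = 4*T² (M(T) = (2*T)² = 4*T²)
x(-9, -8) + 109*M(Y(2)) = -8 + 109*(4*2²) = -8 + 109*(4*4) = -8 + 109*16 = -8 + 1744 = 1736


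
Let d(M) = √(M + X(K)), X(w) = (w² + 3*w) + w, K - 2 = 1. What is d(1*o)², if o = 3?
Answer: 24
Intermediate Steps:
K = 3 (K = 2 + 1 = 3)
X(w) = w² + 4*w
d(M) = √(21 + M) (d(M) = √(M + 3*(4 + 3)) = √(M + 3*7) = √(M + 21) = √(21 + M))
d(1*o)² = (√(21 + 1*3))² = (√(21 + 3))² = (√24)² = (2*√6)² = 24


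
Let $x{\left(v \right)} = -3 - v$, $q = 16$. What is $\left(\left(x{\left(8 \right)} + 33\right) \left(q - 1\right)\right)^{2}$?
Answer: $108900$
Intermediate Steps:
$\left(\left(x{\left(8 \right)} + 33\right) \left(q - 1\right)\right)^{2} = \left(\left(\left(-3 - 8\right) + 33\right) \left(16 - 1\right)\right)^{2} = \left(\left(\left(-3 - 8\right) + 33\right) \left(16 + \left(-5 + 4\right)\right)\right)^{2} = \left(\left(-11 + 33\right) \left(16 - 1\right)\right)^{2} = \left(22 \cdot 15\right)^{2} = 330^{2} = 108900$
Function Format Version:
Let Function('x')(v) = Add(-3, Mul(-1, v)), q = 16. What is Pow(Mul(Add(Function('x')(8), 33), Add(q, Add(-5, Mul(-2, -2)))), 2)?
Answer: 108900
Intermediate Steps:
Pow(Mul(Add(Function('x')(8), 33), Add(q, Add(-5, Mul(-2, -2)))), 2) = Pow(Mul(Add(Add(-3, Mul(-1, 8)), 33), Add(16, Add(-5, Mul(-2, -2)))), 2) = Pow(Mul(Add(Add(-3, -8), 33), Add(16, Add(-5, 4))), 2) = Pow(Mul(Add(-11, 33), Add(16, -1)), 2) = Pow(Mul(22, 15), 2) = Pow(330, 2) = 108900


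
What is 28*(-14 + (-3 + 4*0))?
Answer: -476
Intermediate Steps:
28*(-14 + (-3 + 4*0)) = 28*(-14 + (-3 + 0)) = 28*(-14 - 3) = 28*(-17) = -476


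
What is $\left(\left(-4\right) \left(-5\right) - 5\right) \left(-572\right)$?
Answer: $-8580$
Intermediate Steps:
$\left(\left(-4\right) \left(-5\right) - 5\right) \left(-572\right) = \left(20 - 5\right) \left(-572\right) = 15 \left(-572\right) = -8580$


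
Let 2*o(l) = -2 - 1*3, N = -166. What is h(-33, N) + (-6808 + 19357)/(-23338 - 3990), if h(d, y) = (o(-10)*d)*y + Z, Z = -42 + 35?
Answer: -374460805/27328 ≈ -13702.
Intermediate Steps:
o(l) = -5/2 (o(l) = (-2 - 1*3)/2 = (-2 - 3)/2 = (1/2)*(-5) = -5/2)
Z = -7
h(d, y) = -7 - 5*d*y/2 (h(d, y) = (-5*d/2)*y - 7 = -5*d*y/2 - 7 = -7 - 5*d*y/2)
h(-33, N) + (-6808 + 19357)/(-23338 - 3990) = (-7 - 5/2*(-33)*(-166)) + (-6808 + 19357)/(-23338 - 3990) = (-7 - 13695) + 12549/(-27328) = -13702 + 12549*(-1/27328) = -13702 - 12549/27328 = -374460805/27328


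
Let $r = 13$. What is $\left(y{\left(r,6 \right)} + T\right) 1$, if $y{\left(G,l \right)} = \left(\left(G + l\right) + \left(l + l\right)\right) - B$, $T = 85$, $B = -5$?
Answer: $121$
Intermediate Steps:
$y{\left(G,l \right)} = 5 + G + 3 l$ ($y{\left(G,l \right)} = \left(\left(G + l\right) + \left(l + l\right)\right) - -5 = \left(\left(G + l\right) + 2 l\right) + 5 = \left(G + 3 l\right) + 5 = 5 + G + 3 l$)
$\left(y{\left(r,6 \right)} + T\right) 1 = \left(\left(5 + 13 + 3 \cdot 6\right) + 85\right) 1 = \left(\left(5 + 13 + 18\right) + 85\right) 1 = \left(36 + 85\right) 1 = 121 \cdot 1 = 121$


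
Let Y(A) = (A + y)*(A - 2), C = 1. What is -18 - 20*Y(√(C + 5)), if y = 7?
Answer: 142 - 100*√6 ≈ -102.95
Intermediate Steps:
Y(A) = (-2 + A)*(7 + A) (Y(A) = (A + 7)*(A - 2) = (7 + A)*(-2 + A) = (-2 + A)*(7 + A))
-18 - 20*Y(√(C + 5)) = -18 - 20*(-14 + (√(1 + 5))² + 5*√(1 + 5)) = -18 - 20*(-14 + (√6)² + 5*√6) = -18 - 20*(-14 + 6 + 5*√6) = -18 - 20*(-8 + 5*√6) = -18 + (160 - 100*√6) = 142 - 100*√6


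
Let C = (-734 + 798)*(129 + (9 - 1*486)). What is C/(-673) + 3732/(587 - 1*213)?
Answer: 5420682/125851 ≈ 43.072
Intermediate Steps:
C = -22272 (C = 64*(129 + (9 - 486)) = 64*(129 - 477) = 64*(-348) = -22272)
C/(-673) + 3732/(587 - 1*213) = -22272/(-673) + 3732/(587 - 1*213) = -22272*(-1/673) + 3732/(587 - 213) = 22272/673 + 3732/374 = 22272/673 + 3732*(1/374) = 22272/673 + 1866/187 = 5420682/125851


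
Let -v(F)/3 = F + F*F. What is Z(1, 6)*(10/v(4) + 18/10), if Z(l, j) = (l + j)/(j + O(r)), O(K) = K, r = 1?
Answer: 49/30 ≈ 1.6333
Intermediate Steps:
Z(l, j) = (j + l)/(1 + j) (Z(l, j) = (l + j)/(j + 1) = (j + l)/(1 + j))
v(F) = -3*F - 3*F² (v(F) = -3*(F + F*F) = -3*(F + F²) = -3*F - 3*F²)
Z(1, 6)*(10/v(4) + 18/10) = ((6 + 1)/(1 + 6))*(10/((-3*4*(1 + 4))) + 18/10) = (7/7)*(10/((-3*4*5)) + 18*(⅒)) = ((⅐)*7)*(10/(-60) + 9/5) = 1*(10*(-1/60) + 9/5) = 1*(-⅙ + 9/5) = 1*(49/30) = 49/30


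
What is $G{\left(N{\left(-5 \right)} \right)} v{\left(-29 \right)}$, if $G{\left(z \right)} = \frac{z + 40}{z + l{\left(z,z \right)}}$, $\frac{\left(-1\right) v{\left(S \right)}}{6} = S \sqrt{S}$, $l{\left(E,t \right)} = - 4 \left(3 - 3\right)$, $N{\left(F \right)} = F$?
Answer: $- 1218 i \sqrt{29} \approx - 6559.1 i$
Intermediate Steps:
$l{\left(E,t \right)} = 0$ ($l{\left(E,t \right)} = \left(-4\right) 0 = 0$)
$v{\left(S \right)} = - 6 S^{\frac{3}{2}}$ ($v{\left(S \right)} = - 6 S \sqrt{S} = - 6 S^{\frac{3}{2}}$)
$G{\left(z \right)} = \frac{40 + z}{z}$ ($G{\left(z \right)} = \frac{z + 40}{z + 0} = \frac{40 + z}{z}$)
$G{\left(N{\left(-5 \right)} \right)} v{\left(-29 \right)} = \frac{40 - 5}{-5} \left(- 6 \left(-29\right)^{\frac{3}{2}}\right) = \left(- \frac{1}{5}\right) 35 \left(- 6 \left(- 29 i \sqrt{29}\right)\right) = - 7 \cdot 174 i \sqrt{29} = - 1218 i \sqrt{29}$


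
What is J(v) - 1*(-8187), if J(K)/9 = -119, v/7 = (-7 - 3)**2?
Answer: 7116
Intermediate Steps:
v = 700 (v = 7*(-7 - 3)**2 = 7*(-10)**2 = 7*100 = 700)
J(K) = -1071 (J(K) = 9*(-119) = -1071)
J(v) - 1*(-8187) = -1071 - 1*(-8187) = -1071 + 8187 = 7116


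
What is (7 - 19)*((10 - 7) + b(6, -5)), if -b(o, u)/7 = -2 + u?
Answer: -624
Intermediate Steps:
b(o, u) = 14 - 7*u (b(o, u) = -7*(-2 + u) = 14 - 7*u)
(7 - 19)*((10 - 7) + b(6, -5)) = (7 - 19)*((10 - 7) + (14 - 7*(-5))) = -12*(3 + (14 + 35)) = -12*(3 + 49) = -12*52 = -624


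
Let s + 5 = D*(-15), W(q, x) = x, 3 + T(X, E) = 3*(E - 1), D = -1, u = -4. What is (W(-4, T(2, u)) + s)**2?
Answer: 64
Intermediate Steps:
T(X, E) = -6 + 3*E (T(X, E) = -3 + 3*(E - 1) = -3 + 3*(-1 + E) = -3 + (-3 + 3*E) = -6 + 3*E)
s = 10 (s = -5 - 1*(-15) = -5 + 15 = 10)
(W(-4, T(2, u)) + s)**2 = ((-6 + 3*(-4)) + 10)**2 = ((-6 - 12) + 10)**2 = (-18 + 10)**2 = (-8)**2 = 64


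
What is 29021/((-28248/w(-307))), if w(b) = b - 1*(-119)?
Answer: 1363987/7062 ≈ 193.14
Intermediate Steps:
w(b) = 119 + b (w(b) = b + 119 = 119 + b)
29021/((-28248/w(-307))) = 29021/((-28248/(119 - 307))) = 29021/((-28248/(-188))) = 29021/((-28248*(-1/188))) = 29021/(7062/47) = 29021*(47/7062) = 1363987/7062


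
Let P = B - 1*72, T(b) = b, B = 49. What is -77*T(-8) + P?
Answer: 593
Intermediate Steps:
P = -23 (P = 49 - 1*72 = 49 - 72 = -23)
-77*T(-8) + P = -77*(-8) - 23 = 616 - 23 = 593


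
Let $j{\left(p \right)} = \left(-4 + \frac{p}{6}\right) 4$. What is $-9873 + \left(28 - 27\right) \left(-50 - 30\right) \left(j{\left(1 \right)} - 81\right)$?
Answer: $- \frac{6499}{3} \approx -2166.3$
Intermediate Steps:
$j{\left(p \right)} = -16 + \frac{2 p}{3}$ ($j{\left(p \right)} = \left(-4 + p \frac{1}{6}\right) 4 = \left(-4 + \frac{p}{6}\right) 4 = -16 + \frac{2 p}{3}$)
$-9873 + \left(28 - 27\right) \left(-50 - 30\right) \left(j{\left(1 \right)} - 81\right) = -9873 + \left(28 - 27\right) \left(-50 - 30\right) \left(\left(-16 + \frac{2}{3} \cdot 1\right) - 81\right) = -9873 + 1 \left(-80\right) \left(\left(-16 + \frac{2}{3}\right) - 81\right) = -9873 - 80 \left(- \frac{46}{3} - 81\right) = -9873 - - \frac{23120}{3} = -9873 + \frac{23120}{3} = - \frac{6499}{3}$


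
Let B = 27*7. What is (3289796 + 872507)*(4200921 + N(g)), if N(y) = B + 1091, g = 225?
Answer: 17490833828903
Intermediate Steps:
B = 189
N(y) = 1280 (N(y) = 189 + 1091 = 1280)
(3289796 + 872507)*(4200921 + N(g)) = (3289796 + 872507)*(4200921 + 1280) = 4162303*4202201 = 17490833828903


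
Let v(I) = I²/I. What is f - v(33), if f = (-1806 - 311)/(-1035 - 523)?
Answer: -49297/1558 ≈ -31.641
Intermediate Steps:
v(I) = I
f = 2117/1558 (f = -2117/(-1558) = -2117*(-1/1558) = 2117/1558 ≈ 1.3588)
f - v(33) = 2117/1558 - 1*33 = 2117/1558 - 33 = -49297/1558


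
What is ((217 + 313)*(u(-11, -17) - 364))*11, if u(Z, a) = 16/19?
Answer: -40227000/19 ≈ -2.1172e+6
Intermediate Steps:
u(Z, a) = 16/19 (u(Z, a) = 16*(1/19) = 16/19)
((217 + 313)*(u(-11, -17) - 364))*11 = ((217 + 313)*(16/19 - 364))*11 = (530*(-6900/19))*11 = -3657000/19*11 = -40227000/19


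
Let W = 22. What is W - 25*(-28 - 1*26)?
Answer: 1372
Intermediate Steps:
W - 25*(-28 - 1*26) = 22 - 25*(-28 - 1*26) = 22 - 25*(-28 - 26) = 22 - 25*(-54) = 22 + 1350 = 1372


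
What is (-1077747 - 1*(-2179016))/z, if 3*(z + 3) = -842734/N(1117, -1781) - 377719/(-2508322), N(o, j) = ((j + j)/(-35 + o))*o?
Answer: 5495330212516454986/366477778777595 ≈ 14995.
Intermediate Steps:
N(o, j) = 2*j*o/(-35 + o) (N(o, j) = ((2*j)/(-35 + o))*o = (2*j/(-35 + o))*o = 2*j*o/(-35 + o))
z = 366477778777595/4989998095394 (z = -3 + (-842734/(2*(-1781)*1117/(-35 + 1117)) - 377719/(-2508322))/3 = -3 + (-842734/(2*(-1781)*1117/1082) - 377719*(-1/2508322))/3 = -3 + (-842734/(2*(-1781)*1117*(1/1082)) + 377719/2508322)/3 = -3 + (-842734/(-1989377/541) + 377719/2508322)/3 = -3 + (-842734*(-541/1989377) + 377719/2508322)/3 = -3 + (455919094/1989377 + 377719/2508322)/3 = -3 + (⅓)*(1144343319191331/4989998095394) = -3 + 381447773063777/4989998095394 = 366477778777595/4989998095394 ≈ 73.443)
(-1077747 - 1*(-2179016))/z = (-1077747 - 1*(-2179016))/(366477778777595/4989998095394) = (-1077747 + 2179016)*(4989998095394/366477778777595) = 1101269*(4989998095394/366477778777595) = 5495330212516454986/366477778777595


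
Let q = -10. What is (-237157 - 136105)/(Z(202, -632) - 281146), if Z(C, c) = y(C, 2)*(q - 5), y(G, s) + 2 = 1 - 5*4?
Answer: 373262/280831 ≈ 1.3291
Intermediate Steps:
y(G, s) = -21 (y(G, s) = -2 + (1 - 5*4) = -2 + (1 - 20) = -2 - 19 = -21)
Z(C, c) = 315 (Z(C, c) = -21*(-10 - 5) = -21*(-15) = 315)
(-237157 - 136105)/(Z(202, -632) - 281146) = (-237157 - 136105)/(315 - 281146) = -373262/(-280831) = -373262*(-1/280831) = 373262/280831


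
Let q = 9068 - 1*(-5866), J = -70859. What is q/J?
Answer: -14934/70859 ≈ -0.21076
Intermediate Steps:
q = 14934 (q = 9068 + 5866 = 14934)
q/J = 14934/(-70859) = 14934*(-1/70859) = -14934/70859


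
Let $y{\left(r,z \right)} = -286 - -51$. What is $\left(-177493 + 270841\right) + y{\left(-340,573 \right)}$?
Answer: $93113$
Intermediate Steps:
$y{\left(r,z \right)} = -235$ ($y{\left(r,z \right)} = -286 + 51 = -235$)
$\left(-177493 + 270841\right) + y{\left(-340,573 \right)} = \left(-177493 + 270841\right) - 235 = 93348 - 235 = 93113$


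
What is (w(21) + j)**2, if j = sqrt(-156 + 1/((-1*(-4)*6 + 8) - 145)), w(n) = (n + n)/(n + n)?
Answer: -17516/113 + 34*I*sqrt(6893)/113 ≈ -155.01 + 24.981*I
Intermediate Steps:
w(n) = 1 (w(n) = (2*n)/((2*n)) = (2*n)*(1/(2*n)) = 1)
j = 17*I*sqrt(6893)/113 (j = sqrt(-156 + 1/((4*6 + 8) - 145)) = sqrt(-156 + 1/((24 + 8) - 145)) = sqrt(-156 + 1/(32 - 145)) = sqrt(-156 + 1/(-113)) = sqrt(-156 - 1/113) = sqrt(-17629/113) = 17*I*sqrt(6893)/113 ≈ 12.49*I)
(w(21) + j)**2 = (1 + 17*I*sqrt(6893)/113)**2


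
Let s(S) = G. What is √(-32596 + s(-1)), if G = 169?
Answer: 3*I*√3603 ≈ 180.07*I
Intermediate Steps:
s(S) = 169
√(-32596 + s(-1)) = √(-32596 + 169) = √(-32427) = 3*I*√3603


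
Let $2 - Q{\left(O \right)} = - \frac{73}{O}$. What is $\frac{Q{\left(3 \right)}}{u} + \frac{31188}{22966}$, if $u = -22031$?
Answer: $\frac{1029747085}{758945919} \approx 1.3568$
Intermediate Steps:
$Q{\left(O \right)} = 2 + \frac{73}{O}$ ($Q{\left(O \right)} = 2 - - \frac{73}{O} = 2 + \frac{73}{O}$)
$\frac{Q{\left(3 \right)}}{u} + \frac{31188}{22966} = \frac{2 + \frac{73}{3}}{-22031} + \frac{31188}{22966} = \left(2 + 73 \cdot \frac{1}{3}\right) \left(- \frac{1}{22031}\right) + 31188 \cdot \frac{1}{22966} = \left(2 + \frac{73}{3}\right) \left(- \frac{1}{22031}\right) + \frac{15594}{11483} = \frac{79}{3} \left(- \frac{1}{22031}\right) + \frac{15594}{11483} = - \frac{79}{66093} + \frac{15594}{11483} = \frac{1029747085}{758945919}$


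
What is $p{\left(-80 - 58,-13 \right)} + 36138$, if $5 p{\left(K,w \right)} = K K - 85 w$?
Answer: $\frac{200839}{5} \approx 40168.0$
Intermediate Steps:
$p{\left(K,w \right)} = - 17 w + \frac{K^{2}}{5}$ ($p{\left(K,w \right)} = \frac{K K - 85 w}{5} = \frac{K^{2} - 85 w}{5} = - 17 w + \frac{K^{2}}{5}$)
$p{\left(-80 - 58,-13 \right)} + 36138 = \left(\left(-17\right) \left(-13\right) + \frac{\left(-80 - 58\right)^{2}}{5}\right) + 36138 = \left(221 + \frac{\left(-80 - 58\right)^{2}}{5}\right) + 36138 = \left(221 + \frac{\left(-138\right)^{2}}{5}\right) + 36138 = \left(221 + \frac{1}{5} \cdot 19044\right) + 36138 = \left(221 + \frac{19044}{5}\right) + 36138 = \frac{20149}{5} + 36138 = \frac{200839}{5}$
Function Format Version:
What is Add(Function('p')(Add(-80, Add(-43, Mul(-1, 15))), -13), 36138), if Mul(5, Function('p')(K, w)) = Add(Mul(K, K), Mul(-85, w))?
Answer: Rational(200839, 5) ≈ 40168.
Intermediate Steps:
Function('p')(K, w) = Add(Mul(-17, w), Mul(Rational(1, 5), Pow(K, 2))) (Function('p')(K, w) = Mul(Rational(1, 5), Add(Mul(K, K), Mul(-85, w))) = Mul(Rational(1, 5), Add(Pow(K, 2), Mul(-85, w))) = Add(Mul(-17, w), Mul(Rational(1, 5), Pow(K, 2))))
Add(Function('p')(Add(-80, Add(-43, Mul(-1, 15))), -13), 36138) = Add(Add(Mul(-17, -13), Mul(Rational(1, 5), Pow(Add(-80, Add(-43, Mul(-1, 15))), 2))), 36138) = Add(Add(221, Mul(Rational(1, 5), Pow(Add(-80, Add(-43, -15)), 2))), 36138) = Add(Add(221, Mul(Rational(1, 5), Pow(Add(-80, -58), 2))), 36138) = Add(Add(221, Mul(Rational(1, 5), Pow(-138, 2))), 36138) = Add(Add(221, Mul(Rational(1, 5), 19044)), 36138) = Add(Add(221, Rational(19044, 5)), 36138) = Add(Rational(20149, 5), 36138) = Rational(200839, 5)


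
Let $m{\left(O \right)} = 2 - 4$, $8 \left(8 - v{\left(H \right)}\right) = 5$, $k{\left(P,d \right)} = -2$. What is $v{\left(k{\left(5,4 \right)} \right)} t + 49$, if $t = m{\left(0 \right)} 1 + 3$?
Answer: $\frac{451}{8} \approx 56.375$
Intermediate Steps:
$v{\left(H \right)} = \frac{59}{8}$ ($v{\left(H \right)} = 8 - \frac{5}{8} = \frac{59}{8}$)
$m{\left(O \right)} = -2$
$t = 1$ ($t = \left(-2\right) 1 + 3 = -2 + 3 = 1$)
$v{\left(k{\left(5,4 \right)} \right)} t + 49 = \frac{59}{8} \cdot 1 + 49 = \frac{59}{8} + 49 = \frac{451}{8}$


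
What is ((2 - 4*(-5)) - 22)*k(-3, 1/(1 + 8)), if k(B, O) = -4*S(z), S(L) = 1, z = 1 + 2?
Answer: 0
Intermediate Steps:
z = 3
k(B, O) = -4 (k(B, O) = -4*1 = -4)
((2 - 4*(-5)) - 22)*k(-3, 1/(1 + 8)) = ((2 - 4*(-5)) - 22)*(-4) = ((2 + 20) - 22)*(-4) = (22 - 22)*(-4) = 0*(-4) = 0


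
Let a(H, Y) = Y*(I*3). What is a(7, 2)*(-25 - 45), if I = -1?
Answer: 420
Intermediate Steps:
a(H, Y) = -3*Y (a(H, Y) = Y*(-1*3) = Y*(-3) = -3*Y)
a(7, 2)*(-25 - 45) = (-3*2)*(-25 - 45) = -6*(-70) = 420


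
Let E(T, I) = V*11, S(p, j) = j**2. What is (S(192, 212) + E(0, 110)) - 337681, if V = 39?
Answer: -292308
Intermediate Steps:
E(T, I) = 429 (E(T, I) = 39*11 = 429)
(S(192, 212) + E(0, 110)) - 337681 = (212**2 + 429) - 337681 = (44944 + 429) - 337681 = 45373 - 337681 = -292308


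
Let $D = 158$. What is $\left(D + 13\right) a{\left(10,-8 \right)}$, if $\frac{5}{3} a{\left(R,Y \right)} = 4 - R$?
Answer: $- \frac{3078}{5} \approx -615.6$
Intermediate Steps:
$a{\left(R,Y \right)} = \frac{12}{5} - \frac{3 R}{5}$ ($a{\left(R,Y \right)} = \frac{3 \left(4 - R\right)}{5} = \frac{12}{5} - \frac{3 R}{5}$)
$\left(D + 13\right) a{\left(10,-8 \right)} = \left(158 + 13\right) \left(\frac{12}{5} - 6\right) = 171 \left(\frac{12}{5} - 6\right) = 171 \left(- \frac{18}{5}\right) = - \frac{3078}{5}$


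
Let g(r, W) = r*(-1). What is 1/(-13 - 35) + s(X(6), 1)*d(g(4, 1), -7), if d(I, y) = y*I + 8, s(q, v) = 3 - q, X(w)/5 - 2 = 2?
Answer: -29377/48 ≈ -612.02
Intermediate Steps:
X(w) = 20 (X(w) = 10 + 5*2 = 10 + 10 = 20)
g(r, W) = -r
d(I, y) = 8 + I*y (d(I, y) = I*y + 8 = 8 + I*y)
1/(-13 - 35) + s(X(6), 1)*d(g(4, 1), -7) = 1/(-13 - 35) + (3 - 1*20)*(8 - 1*4*(-7)) = 1/(-48) + (3 - 20)*(8 - 4*(-7)) = -1/48 - 17*(8 + 28) = -1/48 - 17*36 = -1/48 - 612 = -29377/48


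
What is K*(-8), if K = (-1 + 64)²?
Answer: -31752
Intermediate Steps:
K = 3969 (K = 63² = 3969)
K*(-8) = 3969*(-8) = -31752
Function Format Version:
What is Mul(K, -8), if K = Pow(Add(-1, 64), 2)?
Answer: -31752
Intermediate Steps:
K = 3969 (K = Pow(63, 2) = 3969)
Mul(K, -8) = Mul(3969, -8) = -31752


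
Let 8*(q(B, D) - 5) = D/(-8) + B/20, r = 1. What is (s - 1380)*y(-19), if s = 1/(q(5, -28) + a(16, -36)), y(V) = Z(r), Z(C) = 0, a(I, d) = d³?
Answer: 0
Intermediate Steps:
q(B, D) = 5 - D/64 + B/160 (q(B, D) = 5 + (D/(-8) + B/20)/8 = 5 + (D*(-⅛) + B*(1/20))/8 = 5 + (-D/8 + B/20)/8 = 5 + (-D/64 + B/160) = 5 - D/64 + B/160)
y(V) = 0
s = -32/1492817 (s = 1/((5 - 1/64*(-28) + (1/160)*5) + (-36)³) = 1/((5 + 7/16 + 1/32) - 46656) = 1/(175/32 - 46656) = 1/(-1492817/32) = -32/1492817 ≈ -2.1436e-5)
(s - 1380)*y(-19) = (-32/1492817 - 1380)*0 = -2060087492/1492817*0 = 0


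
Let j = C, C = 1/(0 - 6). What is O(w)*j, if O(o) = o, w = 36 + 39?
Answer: -25/2 ≈ -12.500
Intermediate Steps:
w = 75
C = -1/6 (C = 1/(-6) = -1/6 ≈ -0.16667)
j = -1/6 ≈ -0.16667
O(w)*j = 75*(-1/6) = -25/2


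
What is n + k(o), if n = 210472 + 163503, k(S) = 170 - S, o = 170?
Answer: 373975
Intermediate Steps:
n = 373975
n + k(o) = 373975 + (170 - 1*170) = 373975 + (170 - 170) = 373975 + 0 = 373975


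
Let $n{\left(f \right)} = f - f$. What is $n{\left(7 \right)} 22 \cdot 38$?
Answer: $0$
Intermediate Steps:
$n{\left(f \right)} = 0$
$n{\left(7 \right)} 22 \cdot 38 = 0 \cdot 22 \cdot 38 = 0 \cdot 38 = 0$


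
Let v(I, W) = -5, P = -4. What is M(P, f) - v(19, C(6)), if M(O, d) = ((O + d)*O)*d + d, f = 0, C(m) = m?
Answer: 5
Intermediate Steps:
M(O, d) = d + O*d*(O + d) (M(O, d) = (O*(O + d))*d + d = O*d*(O + d) + d = d + O*d*(O + d))
M(P, f) - v(19, C(6)) = 0*(1 + (-4)**2 - 4*0) - 1*(-5) = 0*(1 + 16 + 0) + 5 = 0*17 + 5 = 0 + 5 = 5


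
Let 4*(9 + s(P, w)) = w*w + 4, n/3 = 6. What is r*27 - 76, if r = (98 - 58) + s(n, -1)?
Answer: 3179/4 ≈ 794.75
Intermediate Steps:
n = 18 (n = 3*6 = 18)
s(P, w) = -8 + w²/4 (s(P, w) = -9 + (w*w + 4)/4 = -9 + (w² + 4)/4 = -9 + (4 + w²)/4 = -9 + (1 + w²/4) = -8 + w²/4)
r = 129/4 (r = (98 - 58) + (-8 + (¼)*(-1)²) = 40 + (-8 + (¼)*1) = 40 + (-8 + ¼) = 40 - 31/4 = 129/4 ≈ 32.250)
r*27 - 76 = (129/4)*27 - 76 = 3483/4 - 76 = 3179/4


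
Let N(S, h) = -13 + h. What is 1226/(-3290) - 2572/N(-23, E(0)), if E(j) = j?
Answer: 4222971/21385 ≈ 197.47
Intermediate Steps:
1226/(-3290) - 2572/N(-23, E(0)) = 1226/(-3290) - 2572/(-13 + 0) = 1226*(-1/3290) - 2572/(-13) = -613/1645 - 2572*(-1/13) = -613/1645 + 2572/13 = 4222971/21385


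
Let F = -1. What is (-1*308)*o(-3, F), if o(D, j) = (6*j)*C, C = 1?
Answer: 1848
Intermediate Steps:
o(D, j) = 6*j (o(D, j) = (6*j)*1 = 6*j)
(-1*308)*o(-3, F) = (-1*308)*(6*(-1)) = -308*(-6) = 1848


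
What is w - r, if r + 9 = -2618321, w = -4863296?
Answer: -2244966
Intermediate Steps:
r = -2618330 (r = -9 - 2618321 = -2618330)
w - r = -4863296 - 1*(-2618330) = -4863296 + 2618330 = -2244966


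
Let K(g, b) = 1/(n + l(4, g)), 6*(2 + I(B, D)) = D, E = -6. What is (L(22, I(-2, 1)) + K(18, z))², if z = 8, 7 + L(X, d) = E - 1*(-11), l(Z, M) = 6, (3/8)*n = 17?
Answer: 93025/23716 ≈ 3.9225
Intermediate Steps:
n = 136/3 (n = (8/3)*17 = 136/3 ≈ 45.333)
I(B, D) = -2 + D/6
L(X, d) = -2 (L(X, d) = -7 + (-6 - 1*(-11)) = -7 + (-6 + 11) = -7 + 5 = -2)
K(g, b) = 3/154 (K(g, b) = 1/(136/3 + 6) = 1/(154/3) = 3/154)
(L(22, I(-2, 1)) + K(18, z))² = (-2 + 3/154)² = (-305/154)² = 93025/23716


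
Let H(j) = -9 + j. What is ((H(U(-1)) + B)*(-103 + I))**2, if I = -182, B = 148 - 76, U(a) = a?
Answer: 312228900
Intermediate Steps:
B = 72
((H(U(-1)) + B)*(-103 + I))**2 = (((-9 - 1) + 72)*(-103 - 182))**2 = ((-10 + 72)*(-285))**2 = (62*(-285))**2 = (-17670)**2 = 312228900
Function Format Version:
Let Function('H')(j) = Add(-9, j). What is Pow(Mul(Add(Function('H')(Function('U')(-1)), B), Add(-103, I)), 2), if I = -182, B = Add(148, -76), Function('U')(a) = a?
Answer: 312228900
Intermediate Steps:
B = 72
Pow(Mul(Add(Function('H')(Function('U')(-1)), B), Add(-103, I)), 2) = Pow(Mul(Add(Add(-9, -1), 72), Add(-103, -182)), 2) = Pow(Mul(Add(-10, 72), -285), 2) = Pow(Mul(62, -285), 2) = Pow(-17670, 2) = 312228900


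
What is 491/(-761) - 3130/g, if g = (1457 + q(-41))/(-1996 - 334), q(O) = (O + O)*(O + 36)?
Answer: 5548980203/1420787 ≈ 3905.6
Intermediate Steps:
q(O) = 2*O*(36 + O) (q(O) = (2*O)*(36 + O) = 2*O*(36 + O))
g = -1867/2330 (g = (1457 + 2*(-41)*(36 - 41))/(-1996 - 334) = (1457 + 2*(-41)*(-5))/(-2330) = (1457 + 410)*(-1/2330) = 1867*(-1/2330) = -1867/2330 ≈ -0.80129)
491/(-761) - 3130/g = 491/(-761) - 3130/(-1867/2330) = 491*(-1/761) - 3130*(-2330/1867) = -491/761 + 7292900/1867 = 5548980203/1420787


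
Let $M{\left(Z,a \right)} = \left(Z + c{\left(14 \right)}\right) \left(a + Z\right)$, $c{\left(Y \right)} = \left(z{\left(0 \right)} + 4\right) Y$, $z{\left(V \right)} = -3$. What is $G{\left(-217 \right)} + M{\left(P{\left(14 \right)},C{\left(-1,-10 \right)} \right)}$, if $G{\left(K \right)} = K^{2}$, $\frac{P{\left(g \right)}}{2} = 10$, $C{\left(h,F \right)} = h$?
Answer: $47735$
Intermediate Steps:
$P{\left(g \right)} = 20$ ($P{\left(g \right)} = 2 \cdot 10 = 20$)
$c{\left(Y \right)} = Y$ ($c{\left(Y \right)} = \left(-3 + 4\right) Y = 1 Y = Y$)
$M{\left(Z,a \right)} = \left(14 + Z\right) \left(Z + a\right)$ ($M{\left(Z,a \right)} = \left(Z + 14\right) \left(a + Z\right) = \left(14 + Z\right) \left(Z + a\right)$)
$G{\left(-217 \right)} + M{\left(P{\left(14 \right)},C{\left(-1,-10 \right)} \right)} = \left(-217\right)^{2} + \left(20^{2} + 14 \cdot 20 + 14 \left(-1\right) + 20 \left(-1\right)\right) = 47089 + \left(400 + 280 - 14 - 20\right) = 47089 + 646 = 47735$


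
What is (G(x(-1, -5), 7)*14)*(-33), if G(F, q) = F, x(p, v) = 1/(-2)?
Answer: 231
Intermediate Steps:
x(p, v) = -½
(G(x(-1, -5), 7)*14)*(-33) = -½*14*(-33) = -7*(-33) = 231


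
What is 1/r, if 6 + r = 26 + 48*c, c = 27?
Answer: 1/1316 ≈ 0.00075988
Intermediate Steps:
r = 1316 (r = -6 + (26 + 48*27) = -6 + (26 + 1296) = -6 + 1322 = 1316)
1/r = 1/1316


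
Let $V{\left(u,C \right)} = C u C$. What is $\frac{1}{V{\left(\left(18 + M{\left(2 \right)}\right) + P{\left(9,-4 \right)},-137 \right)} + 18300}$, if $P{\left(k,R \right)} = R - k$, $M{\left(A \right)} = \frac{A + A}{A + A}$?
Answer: $\frac{1}{130914} \approx 7.6386 \cdot 10^{-6}$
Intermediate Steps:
$M{\left(A \right)} = 1$ ($M{\left(A \right)} = \frac{2 A}{2 A} = 2 A \frac{1}{2 A} = 1$)
$V{\left(u,C \right)} = u C^{2}$
$\frac{1}{V{\left(\left(18 + M{\left(2 \right)}\right) + P{\left(9,-4 \right)},-137 \right)} + 18300} = \frac{1}{\left(\left(18 + 1\right) - 13\right) \left(-137\right)^{2} + 18300} = \frac{1}{\left(19 - 13\right) 18769 + 18300} = \frac{1}{6 \cdot 18769 + 18300} = \frac{1}{112614 + 18300} = \frac{1}{130914}$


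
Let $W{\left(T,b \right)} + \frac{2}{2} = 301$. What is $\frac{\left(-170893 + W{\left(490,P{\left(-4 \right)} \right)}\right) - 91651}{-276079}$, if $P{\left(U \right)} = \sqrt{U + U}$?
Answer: $\frac{262244}{276079} \approx 0.94989$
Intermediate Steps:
$P{\left(U \right)} = \sqrt{2} \sqrt{U}$ ($P{\left(U \right)} = \sqrt{2 U} = \sqrt{2} \sqrt{U}$)
$W{\left(T,b \right)} = 300$ ($W{\left(T,b \right)} = -1 + 301 = 300$)
$\frac{\left(-170893 + W{\left(490,P{\left(-4 \right)} \right)}\right) - 91651}{-276079} = \frac{\left(-170893 + 300\right) - 91651}{-276079} = \left(-170593 - 91651\right) \left(- \frac{1}{276079}\right) = \left(-262244\right) \left(- \frac{1}{276079}\right) = \frac{262244}{276079}$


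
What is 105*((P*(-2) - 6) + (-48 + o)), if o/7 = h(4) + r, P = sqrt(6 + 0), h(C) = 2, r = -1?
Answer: -4935 - 210*sqrt(6) ≈ -5449.4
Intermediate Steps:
P = sqrt(6) ≈ 2.4495
o = 7 (o = 7*(2 - 1) = 7*1 = 7)
105*((P*(-2) - 6) + (-48 + o)) = 105*((sqrt(6)*(-2) - 6) + (-48 + 7)) = 105*((-2*sqrt(6) - 6) - 41) = 105*((-6 - 2*sqrt(6)) - 41) = 105*(-47 - 2*sqrt(6)) = -4935 - 210*sqrt(6)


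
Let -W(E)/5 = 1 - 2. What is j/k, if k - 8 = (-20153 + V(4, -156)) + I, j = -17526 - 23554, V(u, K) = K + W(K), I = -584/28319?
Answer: 145418065/71845376 ≈ 2.0240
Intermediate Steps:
W(E) = 5 (W(E) = -5*(1 - 2) = -5*(-1) = 5)
I = -584/28319 (I = -584*1/28319 = -584/28319 ≈ -0.020622)
V(u, K) = 5 + K (V(u, K) = K + 5 = 5 + K)
j = -41080
k = -574763008/28319 (k = 8 + ((-20153 + (5 - 156)) - 584/28319) = 8 + ((-20153 - 151) - 584/28319) = 8 + (-20304 - 584/28319) = 8 - 574989560/28319 = -574763008/28319 ≈ -20296.)
j/k = -41080/(-574763008/28319) = -41080*(-28319/574763008) = 145418065/71845376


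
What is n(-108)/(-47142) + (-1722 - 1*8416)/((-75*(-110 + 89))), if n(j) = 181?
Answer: -53134519/8249850 ≈ -6.4407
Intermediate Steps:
n(-108)/(-47142) + (-1722 - 1*8416)/((-75*(-110 + 89))) = 181/(-47142) + (-1722 - 1*8416)/((-75*(-110 + 89))) = 181*(-1/47142) + (-1722 - 8416)/((-75*(-21))) = -181/47142 - 10138/1575 = -53134519/8249850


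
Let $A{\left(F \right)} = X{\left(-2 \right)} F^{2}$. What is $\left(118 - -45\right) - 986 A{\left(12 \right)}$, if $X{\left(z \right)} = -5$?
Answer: $710083$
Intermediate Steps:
$A{\left(F \right)} = - 5 F^{2}$
$\left(118 - -45\right) - 986 A{\left(12 \right)} = \left(118 - -45\right) - 986 \left(- 5 \cdot 12^{2}\right) = \left(118 + 45\right) - 986 \left(\left(-5\right) 144\right) = 163 - -709920 = 163 + 709920 = 710083$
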